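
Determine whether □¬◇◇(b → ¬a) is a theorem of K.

Tableau for the negation ¬□¬◇◇(b → ¬a):
1. ¬□¬◇◇(b → ¬a), w0
2. ◇◇(b → ¬a), w1
3. ◇(b → ¬a), w2
4. b → ¬a, w3
5. ¬a, w3
Accessibility: w0Rw1, w1Rw2, w2Rw3
The negation has an open branch (countermodel exists).

No, not valid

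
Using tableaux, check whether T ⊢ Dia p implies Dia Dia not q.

Tableau for the negation not (Dia p implies Dia Dia not q):
1. not (Dia p implies Dia Dia not q), w0
2. Dia p, w0   [neg-implies-rule on 1]
3. not Dia Dia not q, w0   [neg-implies-rule on 1]
4. not Dia not q, w0   [neg-Dia-rule on 3 via w0Rw0]
5. q, w0   [neg-Dia-rule on 4 via w0Rw0]
6. p, w1   [Dia-rule on 2: fresh world w1, w0Rw1]
7. not Dia not q, w1   [neg-Dia-rule on 3 via w0Rw1]
8. q, w1   [neg-Dia-rule on 4 via w0Rw1]
Accessibility: w0Rw0, w0Rw1, w1Rw1
The negation has an open branch (countermodel exists).

No, not valid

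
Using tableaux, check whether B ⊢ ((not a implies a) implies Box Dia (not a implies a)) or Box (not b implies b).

Valid

Tableau for the negation not (((not a implies a) implies Box Dia (not a implies a)) or Box (not b implies b)):
1. not (((not a implies a) implies Box Dia (not a implies a)) or Box (not b implies b)), u
2. not ((not a implies a) implies Box Dia (not a implies a)), u
3. not Box (not b implies b), u
4. not a implies a, u
5. not Box Dia (not a implies a), u
6. a, u
7. not (not b implies b), v
8. not b, v
9. not Dia (not a implies a), w
10. not (not a implies a), u
11. not a, u
Accessibility: uRu, uRv, uRw, vRu, vRv, wRu, wRw
Branch closes: a and not a both at u.
Every branch of the negation's tableau closes; the branch above is one of them.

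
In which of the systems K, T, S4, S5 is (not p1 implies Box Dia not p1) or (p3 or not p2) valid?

S4-tableau for the negation not ((not p1 implies Box Dia not p1) or (p3 or not p2)):
1. not ((not p1 implies Box Dia not p1) or (p3 or not p2)), 0
2. not (not p1 implies Box Dia not p1), 0   [neg-or-rule on 1]
3. not (p3 or not p2), 0   [neg-or-rule on 1]
4. not p1, 0   [neg-implies-rule on 2]
5. not Box Dia not p1, 0   [neg-implies-rule on 2]
6. not p3, 0   [neg-or-rule on 3]
7. p2, 0   [neg-or-rule on 3]
8. not Dia not p1, 1   [neg-Box-rule on 5: fresh world 1, 0R1]
9. p1, 1   [neg-Dia-rule on 8 via 1R1]
Accessibility: 0R0, 0R1, 1R1
Complete open branch: countermodel on an S4-frame, so not valid in S4, nor in K, T (the same frame is also a K-frame and a T-frame).
S5-tableau for the negation not ((not p1 implies Box Dia not p1) or (p3 or not p2)):
1. not ((not p1 implies Box Dia not p1) or (p3 or not p2)), 0
2. not (not p1 implies Box Dia not p1), 0   [neg-or-rule on 1]
3. not (p3 or not p2), 0   [neg-or-rule on 1]
4. not p1, 0   [neg-implies-rule on 2]
5. not Box Dia not p1, 0   [neg-implies-rule on 2]
6. not p3, 0   [neg-or-rule on 3]
7. p2, 0   [neg-or-rule on 3]
8. not Dia not p1, 1   [neg-Box-rule on 5: fresh world 1, 0R1]
9. p1, 0   [neg-Dia-rule on 8 via 1R0]
Accessibility: 0R0, 0R1, 1R0, 1R1
Branch closes: p1 and not p1 both at 0.
Every branch closes (one shown): valid in S5.

S5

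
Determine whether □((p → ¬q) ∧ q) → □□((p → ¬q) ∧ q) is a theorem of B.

Invalid (countermodel exists)

Tableau for the negation ¬(□((p → ¬q) ∧ q) → □□((p → ¬q) ∧ q)):
1. ¬(□((p → ¬q) ∧ q) → □□((p → ¬q) ∧ q)), u
2. □((p → ¬q) ∧ q), u
3. ¬□□((p → ¬q) ∧ q), u
4. (p → ¬q) ∧ q, u
5. p → ¬q, u
6. q, u
7. ¬p, u
8. ¬□((p → ¬q) ∧ q), v
9. (p → ¬q) ∧ q, v
10. p → ¬q, v
11. q, v
12. ¬p, v
13. ¬((p → ¬q) ∧ q), w
14. ¬q, w
Accessibility: uRu, uRv, vRu, vRv, vRw, wRv, wRw
The negation has an open branch (countermodel exists).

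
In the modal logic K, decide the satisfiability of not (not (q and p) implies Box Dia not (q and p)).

Yes, satisfiable

1. not (not (q and p) implies Box Dia not (q and p)), w0
2. not (q and p), w0
3. not Box Dia not (q and p), w0
4. not p, w0
5. not Dia not (q and p), w1
Accessibility: w0Rw1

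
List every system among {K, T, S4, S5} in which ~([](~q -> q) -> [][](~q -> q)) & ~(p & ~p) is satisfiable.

K, T

T-tableau for the formula:
1. ~([](~q -> q) -> [][](~q -> q)) & ~(p & ~p), u
2. ~([](~q -> q) -> [][](~q -> q)), u
3. ~(p & ~p), u
4. [](~q -> q), u
5. ~[][](~q -> q), u
6. ~q -> q, u
7. p, u
8. q, u
9. ~[](~q -> q), v
10. ~q -> q, v
11. q, v
12. ~(~q -> q), w
13. ~q, w
Accessibility: uRu, uRv, vRv, vRw, wRw
Complete open branch: satisfiable in T, hence also in K (this T-model is also a K-model).
S4-tableau for the formula:
1. ~([](~q -> q) -> [][](~q -> q)) & ~(p & ~p), u
2. ~([](~q -> q) -> [][](~q -> q)), u
3. ~(p & ~p), u
4. [](~q -> q), u
5. ~[][](~q -> q), u
6. ~q -> q, u
7. p, u
8. q, u
9. ~[](~q -> q), v
10. ~q -> q, v
11. q, v
12. ~(~q -> q), w
13. ~q, w
14. ~q -> q, w
15. q, w
Accessibility: uRu, uRv, uRw, vRv, vRw, wRw
Branch closes: q and ~q both at w.
Every branch closes (one shown): unsatisfiable in S4, hence also in S5 (every S5-frame is an S4-frame).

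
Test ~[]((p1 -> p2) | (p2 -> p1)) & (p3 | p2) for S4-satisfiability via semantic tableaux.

1. ~[]((p1 -> p2) | (p2 -> p1)) & (p3 | p2), u
2. ~[]((p1 -> p2) | (p2 -> p1)), u
3. p3 | p2, u
4. p2, u
5. ~((p1 -> p2) | (p2 -> p1)), v
6. ~(p1 -> p2), v
7. ~(p2 -> p1), v
8. p1, v
9. ~p2, v
10. p2, v
11. ~p1, v
Accessibility: uRu, uRv, vRv
Branch closes: p2 and ~p2 both at v.
(One branch shown.) All branches close.

Unsatisfiable (every branch closes)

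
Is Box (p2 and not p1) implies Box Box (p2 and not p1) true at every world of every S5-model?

Tableau for the negation not (Box (p2 and not p1) implies Box Box (p2 and not p1)):
1. not (Box (p2 and not p1) implies Box Box (p2 and not p1)), 0
2. Box (p2 and not p1), 0   [neg-implies-rule on 1]
3. not Box Box (p2 and not p1), 0   [neg-implies-rule on 1]
4. p2 and not p1, 0   [Box-rule on 2 via 0R0]
5. p2, 0   [and-rule on 4]
6. not p1, 0   [and-rule on 4]
7. not Box (p2 and not p1), 1   [neg-Box-rule on 3: fresh world 1, 0R1]
8. p2 and not p1, 1   [Box-rule on 2 via 0R1]
9. p2, 1   [and-rule on 8]
10. not p1, 1   [and-rule on 8]
11. not (p2 and not p1), 2   [neg-Box-rule on 7: fresh world 2, 1R2]
12. p2 and not p1, 2   [Box-rule on 2 via 0R2]
13. p2, 2   [and-rule on 12]
14. not p1, 2   [and-rule on 12]
15. p1, 2   [neg-and-rule on 11 (branches; this branch)]
Accessibility: 0R0, 0R1, 0R2, 1R0, 1R1, 1R2, 2R0, 2R1, 2R2
Branch closes: p1 and not p1 both at 2.
Every branch of the negation's tableau closes; the branch above is one of them.

Valid in S5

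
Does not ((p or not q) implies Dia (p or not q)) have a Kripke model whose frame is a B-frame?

Unsatisfiable (every branch closes)

1. not ((p or not q) implies Dia (p or not q)), w0
2. p or not q, w0
3. not Dia (p or not q), w0
4. not (p or not q), w0
5. not p, w0
6. q, w0
7. not q, w0
Accessibility: w0Rw0
Branch closes: q and not q both at w0.
(One branch shown.) All branches close.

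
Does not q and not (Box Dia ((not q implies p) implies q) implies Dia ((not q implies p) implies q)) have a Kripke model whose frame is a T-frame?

No, unsatisfiable

1. not q and not (Box Dia ((not q implies p) implies q) implies Dia ((not q implies p) implies q)), w0
2. not q, w0   [and-rule on 1]
3. not (Box Dia ((not q implies p) implies q) implies Dia ((not q implies p) implies q)), w0   [and-rule on 1]
4. Box Dia ((not q implies p) implies q), w0   [neg-implies-rule on 3]
5. not Dia ((not q implies p) implies q), w0   [neg-implies-rule on 3]
6. Dia ((not q implies p) implies q), w0   [Box-rule on 4 via w0Rw0]
7. not ((not q implies p) implies q), w0   [neg-Dia-rule on 5 via w0Rw0]
8. not q implies p, w0   [neg-implies-rule on 7]
9. p, w0   [implies-rule on 8 (branches; this branch)]
10. (not q implies p) implies q, w1   [Dia-rule on 6: fresh world w1, w0Rw1]
11. Dia ((not q implies p) implies q), w1   [Box-rule on 4 via w0Rw1]
12. not ((not q implies p) implies q), w1   [neg-Dia-rule on 5 via w0Rw1]
13. not q implies p, w1   [neg-implies-rule on 12]
14. not q, w1   [neg-implies-rule on 12]
15. not (not q implies p), w1   [implies-rule on 10 (branches; this branch)]
16. not p, w1   [neg-implies-rule on 15]
17. p, w1   [implies-rule on 13 (branches; this branch)]
Accessibility: w0Rw0, w0Rw1, w1Rw1
Branch closes: p and not p both at w1.
Every branch closes; the branch above is one of them.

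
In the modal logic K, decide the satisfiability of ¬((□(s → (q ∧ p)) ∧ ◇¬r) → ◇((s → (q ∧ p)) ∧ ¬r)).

Unsatisfiable (every branch closes)

1. ¬((□(s → (q ∧ p)) ∧ ◇¬r) → ◇((s → (q ∧ p)) ∧ ¬r)), 0
2. □(s → (q ∧ p)) ∧ ◇¬r, 0   [¬→-rule on 1]
3. ¬◇((s → (q ∧ p)) ∧ ¬r), 0   [¬→-rule on 1]
4. □(s → (q ∧ p)), 0   [∧-rule on 2]
5. ◇¬r, 0   [∧-rule on 2]
6. ¬r, 1   [◇-rule on 5: fresh world 1, 0R1]
7. ¬((s → (q ∧ p)) ∧ ¬r), 1   [¬◇-rule on 3 via 0R1]
8. s → (q ∧ p), 1   [□-rule on 4 via 0R1]
9. ¬(s → (q ∧ p)), 1   [¬∧-rule on 7 (branches; this branch)]
10. s, 1   [¬→-rule on 9]
11. ¬(q ∧ p), 1   [¬→-rule on 9]
12. q ∧ p, 1   [→-rule on 8 (branches; this branch)]
13. q, 1   [∧-rule on 12]
14. p, 1   [∧-rule on 12]
15. ¬p, 1   [¬∧-rule on 11 (branches; this branch)]
Accessibility: 0R1
Branch closes: p and ¬p both at 1.
All branches of the tableau close; one closing branch shown above.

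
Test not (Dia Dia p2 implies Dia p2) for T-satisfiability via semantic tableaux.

1. not (Dia Dia p2 implies Dia p2), u
2. Dia Dia p2, u
3. not Dia p2, u
4. not p2, u
5. Dia p2, v
6. not p2, v
7. p2, w
Accessibility: uRu, uRv, vRv, vRw, wRw

Yes, satisfiable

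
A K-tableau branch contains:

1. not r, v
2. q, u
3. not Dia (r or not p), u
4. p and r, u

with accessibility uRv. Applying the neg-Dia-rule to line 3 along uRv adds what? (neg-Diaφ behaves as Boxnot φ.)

neg-Diaφ behaves as Boxnot φ: propagate the negated body to each accessible world.

not (r or not p), v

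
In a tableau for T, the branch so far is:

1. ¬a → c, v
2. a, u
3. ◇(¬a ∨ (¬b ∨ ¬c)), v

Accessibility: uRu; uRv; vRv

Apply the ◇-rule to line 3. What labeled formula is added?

a fresh world w with vRw, and ¬a ∨ (¬b ∨ ¬c) at w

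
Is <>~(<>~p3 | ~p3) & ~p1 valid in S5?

Tableau for the negation ~(<>~(<>~p3 | ~p3) & ~p1):
1. ~(<>~(<>~p3 | ~p3) & ~p1), u
2. p1, u
Accessibility: uRu
The negation has an open branch (countermodel exists).

Invalid (countermodel exists)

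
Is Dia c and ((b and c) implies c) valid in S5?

Invalid (countermodel exists)

Tableau for the negation not (Dia c and ((b and c) implies c)):
1. not (Dia c and ((b and c) implies c)), w0
2. not Dia c, w0
3. not c, w0
Accessibility: w0Rw0
The negation has an open branch (countermodel exists).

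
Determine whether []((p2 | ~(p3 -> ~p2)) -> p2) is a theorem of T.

Valid in T

Tableau for the negation ~[]((p2 | ~(p3 -> ~p2)) -> p2):
1. ~[]((p2 | ~(p3 -> ~p2)) -> p2), w0
2. ~((p2 | ~(p3 -> ~p2)) -> p2), w1
3. p2 | ~(p3 -> ~p2), w1
4. ~p2, w1
5. ~(p3 -> ~p2), w1
6. p3, w1
7. p2, w1
Accessibility: w0Rw0, w0Rw1, w1Rw1
Branch closes: p2 and ~p2 both at w1.
Every branch of the negation's tableau closes; the branch above is one of them.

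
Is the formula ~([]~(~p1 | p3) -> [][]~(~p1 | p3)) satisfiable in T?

Satisfiable

1. ~([]~(~p1 | p3) -> [][]~(~p1 | p3)), 0
2. []~(~p1 | p3), 0
3. ~[][]~(~p1 | p3), 0
4. ~(~p1 | p3), 0
5. p1, 0
6. ~p3, 0
7. ~[]~(~p1 | p3), 1
8. ~(~p1 | p3), 1
9. p1, 1
10. ~p3, 1
11. ~p1 | p3, 2
12. p3, 2
Accessibility: 0R0, 0R1, 1R1, 1R2, 2R2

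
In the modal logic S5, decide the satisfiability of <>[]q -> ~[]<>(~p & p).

Yes, satisfiable

1. <>[]q -> ~[]<>(~p & p), 0
2. ~[]<>(~p & p), 0
3. ~<>(~p & p), 1
4. ~(~p & p), 0
5. ~(~p & p), 1
6. ~p, 0
7. ~p, 1
Accessibility: 0R0, 0R1, 1R0, 1R1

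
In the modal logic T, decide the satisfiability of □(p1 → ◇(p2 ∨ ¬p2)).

1. □(p1 → ◇(p2 ∨ ¬p2)), 0
2. p1 → ◇(p2 ∨ ¬p2), 0   [□-rule on 1 via 0R0]
3. ◇(p2 ∨ ¬p2), 0   [→-rule on 2 (branches; this branch)]
4. p2 ∨ ¬p2, 1   [◇-rule on 3: fresh world 1, 0R1]
5. p1 → ◇(p2 ∨ ¬p2), 1   [□-rule on 1 via 0R1]
6. ¬p2, 1   [∨-rule on 4 (branches; this branch)]
7. ◇(p2 ∨ ¬p2), 1   [→-rule on 5 (branches; this branch)]
8. p2 ∨ ¬p2, 2   [◇-rule on 7: fresh world 2, 1R2]
9. ¬p2, 2   [∨-rule on 8 (branches; this branch)]
Accessibility: 0R0, 0R1, 1R1, 1R2, 2R2

Yes, satisfiable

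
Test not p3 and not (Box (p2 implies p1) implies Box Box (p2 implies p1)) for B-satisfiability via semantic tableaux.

Satisfiable (open branch found)

1. not p3 and not (Box (p2 implies p1) implies Box Box (p2 implies p1)), w0
2. not p3, w0
3. not (Box (p2 implies p1) implies Box Box (p2 implies p1)), w0
4. Box (p2 implies p1), w0
5. not Box Box (p2 implies p1), w0
6. p2 implies p1, w0
7. p1, w0
8. not Box (p2 implies p1), w1
9. p2 implies p1, w1
10. p1, w1
11. not (p2 implies p1), w2
12. p2, w2
13. not p1, w2
Accessibility: w0Rw0, w0Rw1, w1Rw0, w1Rw1, w1Rw2, w2Rw1, w2Rw2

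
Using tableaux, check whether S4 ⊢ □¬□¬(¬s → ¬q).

Invalid (countermodel exists)

Tableau for the negation ¬□¬□¬(¬s → ¬q):
1. ¬□¬□¬(¬s → ¬q), 0
2. □¬(¬s → ¬q), 1   [¬□-rule on 1: fresh world 1, 0R1]
3. ¬(¬s → ¬q), 1   [□-rule on 2 via 1R1]
4. ¬s, 1   [¬→-rule on 3]
5. q, 1   [¬→-rule on 3]
Accessibility: 0R0, 0R1, 1R1
The negation has an open branch (countermodel exists).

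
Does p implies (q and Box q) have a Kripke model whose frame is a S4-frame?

Yes, satisfiable

1. p implies (q and Box q), 0
2. q and Box q, 0
3. q, 0
4. Box q, 0
Accessibility: 0R0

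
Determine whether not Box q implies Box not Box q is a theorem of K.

Tableau for the negation not (not Box q implies Box not Box q):
1. not (not Box q implies Box not Box q), w0
2. not Box q, w0
3. not Box not Box q, w0
4. not q, w1
5. Box q, w2
Accessibility: w0Rw1, w0Rw2
The negation has an open branch (countermodel exists).

Invalid (countermodel exists)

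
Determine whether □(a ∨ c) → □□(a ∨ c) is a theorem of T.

Invalid (countermodel exists)

Tableau for the negation ¬(□(a ∨ c) → □□(a ∨ c)):
1. ¬(□(a ∨ c) → □□(a ∨ c)), u
2. □(a ∨ c), u   [¬→-rule on 1]
3. ¬□□(a ∨ c), u   [¬→-rule on 1]
4. a ∨ c, u   [□-rule on 2 via uRu]
5. c, u   [∨-rule on 4 (branches; this branch)]
6. ¬□(a ∨ c), v   [¬□-rule on 3: fresh world v, uRv]
7. a ∨ c, v   [□-rule on 2 via uRv]
8. c, v   [∨-rule on 7 (branches; this branch)]
9. ¬(a ∨ c), w   [¬□-rule on 6: fresh world w, vRw]
10. ¬a, w   [¬∨-rule on 9]
11. ¬c, w   [¬∨-rule on 9]
Accessibility: uRu, uRv, vRv, vRw, wRw
The negation has an open branch (countermodel exists).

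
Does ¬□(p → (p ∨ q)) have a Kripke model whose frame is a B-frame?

No, unsatisfiable

1. ¬□(p → (p ∨ q)), w0
2. ¬(p → (p ∨ q)), w1
3. p, w1
4. ¬(p ∨ q), w1
5. ¬p, w1
6. ¬q, w1
Accessibility: w0Rw0, w0Rw1, w1Rw0, w1Rw1
Branch closes: p and ¬p both at w1.
All branches of the tableau close; one closing branch shown above.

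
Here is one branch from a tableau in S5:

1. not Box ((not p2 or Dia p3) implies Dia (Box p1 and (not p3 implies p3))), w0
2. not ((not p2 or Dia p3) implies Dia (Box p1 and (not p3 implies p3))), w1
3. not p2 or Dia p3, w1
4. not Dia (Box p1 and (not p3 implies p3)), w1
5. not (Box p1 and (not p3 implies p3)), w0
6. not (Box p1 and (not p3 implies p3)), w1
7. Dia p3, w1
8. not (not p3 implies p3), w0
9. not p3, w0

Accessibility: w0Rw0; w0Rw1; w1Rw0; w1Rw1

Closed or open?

Not closed

No world carries both an atom and its negation.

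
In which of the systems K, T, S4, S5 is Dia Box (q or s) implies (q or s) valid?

S5-tableau for the negation not (Dia Box (q or s) implies (q or s)):
1. not (Dia Box (q or s) implies (q or s)), u
2. Dia Box (q or s), u   [neg-implies-rule on 1]
3. not (q or s), u   [neg-implies-rule on 1]
4. not q, u   [neg-or-rule on 3]
5. not s, u   [neg-or-rule on 3]
6. Box (q or s), v   [Dia-rule on 2: fresh world v, uRv]
7. q or s, u   [Box-rule on 6 via vRu]
8. q or s, v   [Box-rule on 6 via vRv]
9. s, u   [or-rule on 7 (branches; this branch)]
Accessibility: uRu, uRv, vRu, vRv
Branch closes: s and not s both at u.
Every branch closes (one shown): valid in S5.
S4-tableau for the negation not (Dia Box (q or s) implies (q or s)):
1. not (Dia Box (q or s) implies (q or s)), u
2. Dia Box (q or s), u   [neg-implies-rule on 1]
3. not (q or s), u   [neg-implies-rule on 1]
4. not q, u   [neg-or-rule on 3]
5. not s, u   [neg-or-rule on 3]
6. Box (q or s), v   [Dia-rule on 2: fresh world v, uRv]
7. q or s, v   [Box-rule on 6 via vRv]
8. s, v   [or-rule on 7 (branches; this branch)]
Accessibility: uRu, uRv, vRv
Complete open branch: countermodel on an S4-frame, so not valid in S4, nor in K, T (the same frame is also a K-frame and a T-frame).

S5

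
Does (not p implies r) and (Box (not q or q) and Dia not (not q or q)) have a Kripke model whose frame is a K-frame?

1. (not p implies r) and (Box (not q or q) and Dia not (not q or q)), w0
2. not p implies r, w0
3. Box (not q or q) and Dia not (not q or q), w0
4. Box (not q or q), w0
5. Dia not (not q or q), w0
6. r, w0
7. not (not q or q), w1
8. q, w1
9. not q, w1
Accessibility: w0Rw1
Branch closes: q and not q both at w1.
Every branch closes; the branch above is one of them.

Unsatisfiable (every branch closes)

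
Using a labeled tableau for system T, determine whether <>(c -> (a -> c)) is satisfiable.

1. <>(c -> (a -> c)), w0
2. c -> (a -> c), w1   [<>-rule on 1: fresh world w1, w0Rw1]
3. a -> c, w1   [->-rule on 2 (branches; this branch)]
4. c, w1   [->-rule on 3 (branches; this branch)]
Accessibility: w0Rw0, w0Rw1, w1Rw1

Satisfiable (open branch found)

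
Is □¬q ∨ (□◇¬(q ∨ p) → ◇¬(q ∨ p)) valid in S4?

Tableau for the negation ¬(□¬q ∨ (□◇¬(q ∨ p) → ◇¬(q ∨ p))):
1. ¬(□¬q ∨ (□◇¬(q ∨ p) → ◇¬(q ∨ p))), w0
2. ¬□¬q, w0
3. ¬(□◇¬(q ∨ p) → ◇¬(q ∨ p)), w0
4. □◇¬(q ∨ p), w0
5. ¬◇¬(q ∨ p), w0
6. ◇¬(q ∨ p), w0
7. q ∨ p, w0
8. p, w0
9. q, w1
10. ◇¬(q ∨ p), w1
11. q ∨ p, w1
12. p, w1
13. ¬(q ∨ p), w2
14. ¬q, w2
15. ¬p, w2
16. ◇¬(q ∨ p), w2
17. q ∨ p, w2
18. p, w2
Accessibility: w0Rw0, w0Rw1, w0Rw2, w1Rw1, w2Rw2
Branch closes: p and ¬p both at w2.
All branches of the negation close; one closing branch shown above.

Yes, valid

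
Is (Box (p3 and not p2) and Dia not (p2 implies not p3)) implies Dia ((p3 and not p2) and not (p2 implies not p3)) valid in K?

Tableau for the negation not ((Box (p3 and not p2) and Dia not (p2 implies not p3)) implies Dia ((p3 and not p2) and not (p2 implies not p3))):
1. not ((Box (p3 and not p2) and Dia not (p2 implies not p3)) implies Dia ((p3 and not p2) and not (p2 implies not p3))), w0
2. Box (p3 and not p2) and Dia not (p2 implies not p3), w0   [neg-implies-rule on 1]
3. not Dia ((p3 and not p2) and not (p2 implies not p3)), w0   [neg-implies-rule on 1]
4. Box (p3 and not p2), w0   [and-rule on 2]
5. Dia not (p2 implies not p3), w0   [and-rule on 2]
6. not (p2 implies not p3), w1   [Dia-rule on 5: fresh world w1, w0Rw1]
7. p2, w1   [neg-implies-rule on 6]
8. p3, w1   [neg-implies-rule on 6]
9. not ((p3 and not p2) and not (p2 implies not p3)), w1   [neg-Dia-rule on 3 via w0Rw1]
10. p3 and not p2, w1   [Box-rule on 4 via w0Rw1]
11. not p2, w1   [and-rule on 10]
Accessibility: w0Rw1
Branch closes: p2 and not p2 both at w1.
All branches of the negation close; one closing branch shown above.

Yes, valid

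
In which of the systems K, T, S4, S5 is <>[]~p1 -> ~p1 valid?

S5-tableau for the negation ~(<>[]~p1 -> ~p1):
1. ~(<>[]~p1 -> ~p1), 0
2. <>[]~p1, 0
3. p1, 0
4. []~p1, 1
5. ~p1, 0
Accessibility: 0R0, 0R1, 1R0, 1R1
Branch closes: p1 and ~p1 both at 0.
Every branch closes (one shown): valid in S5.
S4-tableau for the negation ~(<>[]~p1 -> ~p1):
1. ~(<>[]~p1 -> ~p1), 0
2. <>[]~p1, 0
3. p1, 0
4. []~p1, 1
5. ~p1, 1
Accessibility: 0R0, 0R1, 1R1
Complete open branch: countermodel on an S4-frame, so not valid in S4, nor in K, T (the same frame is also a K-frame and a T-frame).

S5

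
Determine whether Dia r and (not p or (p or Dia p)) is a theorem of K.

No, not valid

Tableau for the negation not (Dia r and (not p or (p or Dia p))):
1. not (Dia r and (not p or (p or Dia p))), 0
2. not Dia r, 0   [neg-and-rule on 1 (branches; this branch)]
The negation has an open branch (countermodel exists).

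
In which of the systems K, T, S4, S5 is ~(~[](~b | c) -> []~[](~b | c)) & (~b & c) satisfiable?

K, T, S4

S5-tableau for the formula:
1. ~(~[](~b | c) -> []~[](~b | c)) & (~b & c), w0
2. ~(~[](~b | c) -> []~[](~b | c)), w0   [&-rule on 1]
3. ~b & c, w0   [&-rule on 1]
4. ~[](~b | c), w0   [~->-rule on 2]
5. ~[]~[](~b | c), w0   [~->-rule on 2]
6. ~b, w0   [&-rule on 3]
7. c, w0   [&-rule on 3]
8. ~(~b | c), w1   [~[]-rule on 4: fresh world w1, w0Rw1]
9. b, w1   [~|-rule on 8]
10. ~c, w1   [~|-rule on 8]
11. [](~b | c), w2   [~[]-rule on 5: fresh world w2, w0Rw2]
12. ~b | c, w0   [[]-rule on 11 via w2Rw0]
13. ~b | c, w1   [[]-rule on 11 via w2Rw1]
14. ~b | c, w2   [[]-rule on 11 via w2Rw2]
15. c, w1   [|-rule on 13 (branches; this branch)]
Accessibility: w0Rw0, w0Rw1, w0Rw2, w1Rw0, w1Rw1, w1Rw2, w2Rw0, w2Rw1, w2Rw2
Branch closes: c and ~c both at w1.
Every branch closes (one shown): unsatisfiable in S5.
S4-tableau for the formula:
1. ~(~[](~b | c) -> []~[](~b | c)) & (~b & c), w0
2. ~(~[](~b | c) -> []~[](~b | c)), w0   [&-rule on 1]
3. ~b & c, w0   [&-rule on 1]
4. ~[](~b | c), w0   [~->-rule on 2]
5. ~[]~[](~b | c), w0   [~->-rule on 2]
6. ~b, w0   [&-rule on 3]
7. c, w0   [&-rule on 3]
8. ~(~b | c), w1   [~[]-rule on 4: fresh world w1, w0Rw1]
9. b, w1   [~|-rule on 8]
10. ~c, w1   [~|-rule on 8]
11. [](~b | c), w2   [~[]-rule on 5: fresh world w2, w0Rw2]
12. ~b | c, w2   [[]-rule on 11 via w2Rw2]
13. c, w2   [|-rule on 12 (branches; this branch)]
Accessibility: w0Rw0, w0Rw1, w0Rw2, w1Rw1, w2Rw2
Complete open branch: satisfiable in S4, hence also in K, T (this S4-model is also a K-model and a T-model).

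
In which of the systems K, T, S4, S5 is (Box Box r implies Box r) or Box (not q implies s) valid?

T, S4, S5

K-tableau for the negation not ((Box Box r implies Box r) or Box (not q implies s)):
1. not ((Box Box r implies Box r) or Box (not q implies s)), 0
2. not (Box Box r implies Box r), 0
3. not Box (not q implies s), 0
4. Box Box r, 0
5. not Box r, 0
6. not (not q implies s), 1
7. not q, 1
8. not s, 1
9. Box r, 1
10. not r, 2
11. Box r, 2
Accessibility: 0R1, 0R2
Complete open branch: countermodel on a K-frame, so not valid in K.
T-tableau for the negation not ((Box Box r implies Box r) or Box (not q implies s)):
1. not ((Box Box r implies Box r) or Box (not q implies s)), 0
2. not (Box Box r implies Box r), 0
3. not Box (not q implies s), 0
4. Box Box r, 0
5. not Box r, 0
6. Box r, 0
7. r, 0
8. not (not q implies s), 1
9. not q, 1
10. not s, 1
11. Box r, 1
12. r, 1
13. not r, 2
14. Box r, 2
15. r, 2
Accessibility: 0R0, 0R1, 0R2, 1R1, 2R2
Branch closes: r and not r both at 2.
Every branch closes (one shown): valid in T, hence also in S4, S5 (every theorem of T is a theorem of S4 and S5).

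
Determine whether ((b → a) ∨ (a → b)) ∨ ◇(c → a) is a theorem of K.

Tableau for the negation ¬(((b → a) ∨ (a → b)) ∨ ◇(c → a)):
1. ¬(((b → a) ∨ (a → b)) ∨ ◇(c → a)), w0
2. ¬((b → a) ∨ (a → b)), w0   [¬∨-rule on 1]
3. ¬◇(c → a), w0   [¬∨-rule on 1]
4. ¬(b → a), w0   [¬∨-rule on 2]
5. ¬(a → b), w0   [¬∨-rule on 2]
6. b, w0   [¬→-rule on 4]
7. ¬a, w0   [¬→-rule on 4]
8. a, w0   [¬→-rule on 5]
9. ¬b, w0   [¬→-rule on 5]
Branch closes: a and ¬a both at w0.
All branches of the negation close; one closing branch shown above.

Valid in K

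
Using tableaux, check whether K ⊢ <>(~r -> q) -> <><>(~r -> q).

Not valid

Tableau for the negation ~(<>(~r -> q) -> <><>(~r -> q)):
1. ~(<>(~r -> q) -> <><>(~r -> q)), w0
2. <>(~r -> q), w0
3. ~<><>(~r -> q), w0
4. ~r -> q, w1
5. ~<>(~r -> q), w1
6. q, w1
Accessibility: w0Rw1
The negation has an open branch (countermodel exists).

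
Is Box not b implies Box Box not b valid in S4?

Tableau for the negation not (Box not b implies Box Box not b):
1. not (Box not b implies Box Box not b), u
2. Box not b, u
3. not Box Box not b, u
4. not b, u
5. not Box not b, v
6. not b, v
7. b, w
8. not b, w
Accessibility: uRu, uRv, uRw, vRv, vRw, wRw
Branch closes: b and not b both at w.
All branches of the negation close; one closing branch shown above.

Yes, valid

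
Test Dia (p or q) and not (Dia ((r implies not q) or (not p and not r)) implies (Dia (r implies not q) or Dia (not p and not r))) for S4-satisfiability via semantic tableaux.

Unsatisfiable

1. Dia (p or q) and not (Dia ((r implies not q) or (not p and not r)) implies (Dia (r implies not q) or Dia (not p and not r))), w0
2. Dia (p or q), w0
3. not (Dia ((r implies not q) or (not p and not r)) implies (Dia (r implies not q) or Dia (not p and not r))), w0
4. Dia ((r implies not q) or (not p and not r)), w0
5. not (Dia (r implies not q) or Dia (not p and not r)), w0
6. not Dia (r implies not q), w0
7. not Dia (not p and not r), w0
8. not (r implies not q), w0
9. r, w0
10. q, w0
11. not (not p and not r), w0
12. p or q, w1
13. not (r implies not q), w1
14. r, w1
15. q, w1
16. not (not p and not r), w1
17. (r implies not q) or (not p and not r), w2
18. not (r implies not q), w2
19. r, w2
20. q, w2
21. not (not p and not r), w2
22. r implies not q, w2
23. not q, w2
Accessibility: w0Rw0, w0Rw1, w0Rw2, w1Rw1, w2Rw2
Branch closes: q and not q both at w2.
All branches of the tableau close; one closing branch shown above.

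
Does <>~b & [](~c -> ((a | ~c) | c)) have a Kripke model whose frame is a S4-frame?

Satisfiable (open branch found)

1. <>~b & [](~c -> ((a | ~c) | c)), 0
2. <>~b, 0
3. [](~c -> ((a | ~c) | c)), 0
4. ~c -> ((a | ~c) | c), 0
5. (a | ~c) | c, 0
6. c, 0
7. ~b, 1
8. ~c -> ((a | ~c) | c), 1
9. (a | ~c) | c, 1
10. c, 1
Accessibility: 0R0, 0R1, 1R1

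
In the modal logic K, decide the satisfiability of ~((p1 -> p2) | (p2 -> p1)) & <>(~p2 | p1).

1. ~((p1 -> p2) | (p2 -> p1)) & <>(~p2 | p1), 0
2. ~((p1 -> p2) | (p2 -> p1)), 0
3. <>(~p2 | p1), 0
4. ~(p1 -> p2), 0
5. ~(p2 -> p1), 0
6. p1, 0
7. ~p2, 0
8. p2, 0
9. ~p1, 0
Branch closes: p2 and ~p2 both at 0.
Every branch closes; the branch above is one of them.

No, unsatisfiable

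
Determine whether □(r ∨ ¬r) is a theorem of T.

Tableau for the negation ¬□(r ∨ ¬r):
1. ¬□(r ∨ ¬r), u
2. ¬(r ∨ ¬r), v
3. ¬r, v
4. r, v
Accessibility: uRu, uRv, vRv
Branch closes: r and ¬r both at v.
Every branch of the negation's tableau closes; the branch above is one of them.

Valid in T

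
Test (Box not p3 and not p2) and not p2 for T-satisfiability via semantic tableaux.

Satisfiable (open branch found)

1. (Box not p3 and not p2) and not p2, w0
2. Box not p3 and not p2, w0
3. not p2, w0
4. Box not p3, w0
5. not p3, w0
Accessibility: w0Rw0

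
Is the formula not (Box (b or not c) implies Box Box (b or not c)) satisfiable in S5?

1. not (Box (b or not c) implies Box Box (b or not c)), u
2. Box (b or not c), u
3. not Box Box (b or not c), u
4. b or not c, u
5. not c, u
6. not Box (b or not c), v
7. b or not c, v
8. not c, v
9. not (b or not c), w
10. not b, w
11. c, w
12. b or not c, w
13. not c, w
Accessibility: uRu, uRv, uRw, vRu, vRv, vRw, wRu, wRv, wRw
Branch closes: c and not c both at w.
Every branch closes; the branch above is one of them.

Unsatisfiable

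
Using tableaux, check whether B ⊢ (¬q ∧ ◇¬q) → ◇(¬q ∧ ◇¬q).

Valid in B

Tableau for the negation ¬((¬q ∧ ◇¬q) → ◇(¬q ∧ ◇¬q)):
1. ¬((¬q ∧ ◇¬q) → ◇(¬q ∧ ◇¬q)), w0
2. ¬q ∧ ◇¬q, w0   [¬→-rule on 1]
3. ¬◇(¬q ∧ ◇¬q), w0   [¬→-rule on 1]
4. ¬q, w0   [∧-rule on 2]
5. ◇¬q, w0   [∧-rule on 2]
6. ¬(¬q ∧ ◇¬q), w0   [¬◇-rule on 3 via w0Rw0]
7. ¬◇¬q, w0   [¬∧-rule on 6 (branches; this branch)]
8. q, w0   [¬◇-rule on 7 via w0Rw0]
Accessibility: w0Rw0
Branch closes: q and ¬q both at w0.
All branches of the negation close; one closing branch shown above.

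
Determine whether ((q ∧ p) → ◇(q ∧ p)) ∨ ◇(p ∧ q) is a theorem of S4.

Yes, valid

Tableau for the negation ¬(((q ∧ p) → ◇(q ∧ p)) ∨ ◇(p ∧ q)):
1. ¬(((q ∧ p) → ◇(q ∧ p)) ∨ ◇(p ∧ q)), u
2. ¬((q ∧ p) → ◇(q ∧ p)), u   [¬∨-rule on 1]
3. ¬◇(p ∧ q), u   [¬∨-rule on 1]
4. q ∧ p, u   [¬→-rule on 2]
5. ¬◇(q ∧ p), u   [¬→-rule on 2]
6. q, u   [∧-rule on 4]
7. p, u   [∧-rule on 4]
8. ¬(p ∧ q), u   [¬◇-rule on 3 via uRu]
9. ¬(q ∧ p), u   [¬◇-rule on 5 via uRu]
10. ¬q, u   [¬∧-rule on 8 (branches; this branch)]
Accessibility: uRu
Branch closes: q and ¬q both at u.
Every branch of the negation's tableau closes; the branch above is one of them.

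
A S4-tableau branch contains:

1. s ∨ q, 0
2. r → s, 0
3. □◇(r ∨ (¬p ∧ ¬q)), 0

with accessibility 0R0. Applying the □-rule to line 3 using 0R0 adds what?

◇(r ∨ (¬p ∧ ¬q)), 0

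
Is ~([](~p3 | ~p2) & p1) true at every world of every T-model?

No, not valid

Tableau for the negation [](~p3 | ~p2) & p1:
1. [](~p3 | ~p2) & p1, w0
2. [](~p3 | ~p2), w0
3. p1, w0
4. ~p3 | ~p2, w0
5. ~p2, w0
Accessibility: w0Rw0
The negation has an open branch (countermodel exists).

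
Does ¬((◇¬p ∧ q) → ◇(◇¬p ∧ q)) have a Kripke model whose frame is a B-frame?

No, unsatisfiable

1. ¬((◇¬p ∧ q) → ◇(◇¬p ∧ q)), w0
2. ◇¬p ∧ q, w0
3. ¬◇(◇¬p ∧ q), w0
4. ◇¬p, w0
5. q, w0
6. ¬(◇¬p ∧ q), w0
7. ¬◇¬p, w0
8. p, w0
9. ¬p, w1
10. ¬(◇¬p ∧ q), w1
11. p, w1
Accessibility: w0Rw0, w0Rw1, w1Rw0, w1Rw1
Branch closes: p and ¬p both at w1.
(One branch shown.) All branches close.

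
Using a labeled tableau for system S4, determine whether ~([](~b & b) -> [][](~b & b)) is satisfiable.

1. ~([](~b & b) -> [][](~b & b)), 0
2. [](~b & b), 0   [~->-rule on 1]
3. ~[][](~b & b), 0   [~->-rule on 1]
4. ~b & b, 0   [[]-rule on 2 via 0R0]
5. ~b, 0   [&-rule on 4]
6. b, 0   [&-rule on 4]
Accessibility: 0R0
Branch closes: b and ~b both at 0.
All branches of the tableau close; one closing branch shown above.

Unsatisfiable (every branch closes)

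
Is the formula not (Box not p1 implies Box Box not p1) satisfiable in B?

Satisfiable

1. not (Box not p1 implies Box Box not p1), w0
2. Box not p1, w0
3. not Box Box not p1, w0
4. not p1, w0
5. not Box not p1, w1
6. not p1, w1
7. p1, w2
Accessibility: w0Rw0, w0Rw1, w1Rw0, w1Rw1, w1Rw2, w2Rw1, w2Rw2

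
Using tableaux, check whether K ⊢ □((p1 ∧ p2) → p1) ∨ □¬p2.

Tableau for the negation ¬(□((p1 ∧ p2) → p1) ∨ □¬p2):
1. ¬(□((p1 ∧ p2) → p1) ∨ □¬p2), 0
2. ¬□((p1 ∧ p2) → p1), 0
3. ¬□¬p2, 0
4. ¬((p1 ∧ p2) → p1), 1
5. p1 ∧ p2, 1
6. ¬p1, 1
7. p1, 1
8. p2, 1
Accessibility: 0R1
Branch closes: p1 and ¬p1 both at 1.
All branches of the negation close; one closing branch shown above.

Yes, valid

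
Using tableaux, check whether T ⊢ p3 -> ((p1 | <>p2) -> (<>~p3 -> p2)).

No, not valid

Tableau for the negation ~(p3 -> ((p1 | <>p2) -> (<>~p3 -> p2))):
1. ~(p3 -> ((p1 | <>p2) -> (<>~p3 -> p2))), 0
2. p3, 0   [~->-rule on 1]
3. ~((p1 | <>p2) -> (<>~p3 -> p2)), 0   [~->-rule on 1]
4. p1 | <>p2, 0   [~->-rule on 3]
5. ~(<>~p3 -> p2), 0   [~->-rule on 3]
6. <>~p3, 0   [~->-rule on 5]
7. ~p2, 0   [~->-rule on 5]
8. <>p2, 0   [|-rule on 4 (branches; this branch)]
9. ~p3, 1   [<>-rule on 6: fresh world 1, 0R1]
10. p2, 2   [<>-rule on 8: fresh world 2, 0R2]
Accessibility: 0R0, 0R1, 0R2, 1R1, 2R2
The negation has an open branch (countermodel exists).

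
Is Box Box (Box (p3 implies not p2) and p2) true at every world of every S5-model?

Not valid

Tableau for the negation not Box Box (Box (p3 implies not p2) and p2):
1. not Box Box (Box (p3 implies not p2) and p2), u
2. not Box (Box (p3 implies not p2) and p2), v   [neg-Box-rule on 1: fresh world v, uRv]
3. not (Box (p3 implies not p2) and p2), w   [neg-Box-rule on 2: fresh world w, vRw]
4. not p2, w   [neg-and-rule on 3 (branches; this branch)]
Accessibility: uRu, uRv, uRw, vRu, vRv, vRw, wRu, wRv, wRw
The negation has an open branch (countermodel exists).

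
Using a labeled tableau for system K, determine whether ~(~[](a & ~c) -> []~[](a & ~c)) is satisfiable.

1. ~(~[](a & ~c) -> []~[](a & ~c)), 0
2. ~[](a & ~c), 0
3. ~[]~[](a & ~c), 0
4. ~(a & ~c), 1
5. c, 1
6. [](a & ~c), 2
Accessibility: 0R1, 0R2

Satisfiable (open branch found)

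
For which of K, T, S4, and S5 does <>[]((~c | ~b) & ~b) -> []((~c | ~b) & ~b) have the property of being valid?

S5-tableau for the negation ~(<>[]((~c | ~b) & ~b) -> []((~c | ~b) & ~b)):
1. ~(<>[]((~c | ~b) & ~b) -> []((~c | ~b) & ~b)), u
2. <>[]((~c | ~b) & ~b), u
3. ~[]((~c | ~b) & ~b), u
4. []((~c | ~b) & ~b), v
5. (~c | ~b) & ~b, u
6. ~c | ~b, u
7. ~b, u
8. (~c | ~b) & ~b, v
9. ~c | ~b, v
10. ~b, v
11. ~((~c | ~b) & ~b), w
12. (~c | ~b) & ~b, w
13. ~c | ~b, w
14. ~b, w
15. ~(~c | ~b), w
16. c, w
17. b, w
Accessibility: uRu, uRv, uRw, vRu, vRv, vRw, wRu, wRv, wRw
Branch closes: b and ~b both at w.
Every branch closes (one shown): valid in S5.
S4-tableau for the negation ~(<>[]((~c | ~b) & ~b) -> []((~c | ~b) & ~b)):
1. ~(<>[]((~c | ~b) & ~b) -> []((~c | ~b) & ~b)), u
2. <>[]((~c | ~b) & ~b), u
3. ~[]((~c | ~b) & ~b), u
4. []((~c | ~b) & ~b), v
5. (~c | ~b) & ~b, v
6. ~c | ~b, v
7. ~b, v
8. ~((~c | ~b) & ~b), w
9. b, w
Accessibility: uRu, uRv, uRw, vRv, wRw
Complete open branch: countermodel on an S4-frame, so not valid in S4, nor in K, T (the same frame is also a K-frame and a T-frame).

S5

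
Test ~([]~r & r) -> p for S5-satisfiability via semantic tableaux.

1. ~([]~r & r) -> p, u
2. p, u
Accessibility: uRu

Yes, satisfiable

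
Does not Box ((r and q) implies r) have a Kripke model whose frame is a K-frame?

1. not Box ((r and q) implies r), w0
2. not ((r and q) implies r), w1
3. r and q, w1
4. not r, w1
5. r, w1
6. q, w1
Accessibility: w0Rw1
Branch closes: r and not r both at w1.
(One branch shown.) All branches close.

Unsatisfiable (every branch closes)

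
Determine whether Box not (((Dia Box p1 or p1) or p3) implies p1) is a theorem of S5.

Tableau for the negation not Box not (((Dia Box p1 or p1) or p3) implies p1):
1. not Box not (((Dia Box p1 or p1) or p3) implies p1), w0
2. ((Dia Box p1 or p1) or p3) implies p1, w1   [neg-Box-rule on 1: fresh world w1, w0Rw1]
3. p1, w1   [implies-rule on 2 (branches; this branch)]
Accessibility: w0Rw0, w0Rw1, w1Rw0, w1Rw1
The negation has an open branch (countermodel exists).

Not valid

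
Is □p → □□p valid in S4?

Valid in S4

Tableau for the negation ¬(□p → □□p):
1. ¬(□p → □□p), w0
2. □p, w0
3. ¬□□p, w0
4. p, w0
5. ¬□p, w1
6. p, w1
7. ¬p, w2
8. p, w2
Accessibility: w0Rw0, w0Rw1, w0Rw2, w1Rw1, w1Rw2, w2Rw2
Branch closes: p and ¬p both at w2.
Every branch of the negation's tableau closes; the branch above is one of them.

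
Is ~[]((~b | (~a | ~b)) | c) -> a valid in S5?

No, not valid

Tableau for the negation ~(~[]((~b | (~a | ~b)) | c) -> a):
1. ~(~[]((~b | (~a | ~b)) | c) -> a), w0
2. ~[]((~b | (~a | ~b)) | c), w0
3. ~a, w0
4. ~((~b | (~a | ~b)) | c), w1
5. ~(~b | (~a | ~b)), w1
6. ~c, w1
7. b, w1
8. ~(~a | ~b), w1
9. a, w1
Accessibility: w0Rw0, w0Rw1, w1Rw0, w1Rw1
The negation has an open branch (countermodel exists).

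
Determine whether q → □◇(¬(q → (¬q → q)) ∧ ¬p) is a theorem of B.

Invalid (countermodel exists)

Tableau for the negation ¬(q → □◇(¬(q → (¬q → q)) ∧ ¬p)):
1. ¬(q → □◇(¬(q → (¬q → q)) ∧ ¬p)), u
2. q, u
3. ¬□◇(¬(q → (¬q → q)) ∧ ¬p), u
4. ¬◇(¬(q → (¬q → q)) ∧ ¬p), v
5. ¬(¬(q → (¬q → q)) ∧ ¬p), u
6. ¬(¬(q → (¬q → q)) ∧ ¬p), v
7. p, u
8. p, v
Accessibility: uRu, uRv, vRu, vRv
The negation has an open branch (countermodel exists).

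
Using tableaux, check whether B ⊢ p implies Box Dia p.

Tableau for the negation not (p implies Box Dia p):
1. not (p implies Box Dia p), w0
2. p, w0
3. not Box Dia p, w0
4. not Dia p, w1
5. not p, w0
Accessibility: w0Rw0, w0Rw1, w1Rw0, w1Rw1
Branch closes: p and not p both at w0.
All branches of the negation close; one closing branch shown above.

Valid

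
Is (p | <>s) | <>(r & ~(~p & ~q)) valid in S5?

Tableau for the negation ~((p | <>s) | <>(r & ~(~p & ~q))):
1. ~((p | <>s) | <>(r & ~(~p & ~q))), w0
2. ~(p | <>s), w0
3. ~<>(r & ~(~p & ~q)), w0
4. ~p, w0
5. ~<>s, w0
6. ~(r & ~(~p & ~q)), w0
7. ~s, w0
8. ~p & ~q, w0
9. ~q, w0
Accessibility: w0Rw0
The negation has an open branch (countermodel exists).

Invalid (countermodel exists)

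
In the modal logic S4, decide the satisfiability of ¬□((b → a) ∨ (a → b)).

Unsatisfiable (every branch closes)

1. ¬□((b → a) ∨ (a → b)), w0
2. ¬((b → a) ∨ (a → b)), w1
3. ¬(b → a), w1
4. ¬(a → b), w1
5. b, w1
6. ¬a, w1
7. a, w1
8. ¬b, w1
Accessibility: w0Rw0, w0Rw1, w1Rw1
Branch closes: a and ¬a both at w1.
All branches of the tableau close; one closing branch shown above.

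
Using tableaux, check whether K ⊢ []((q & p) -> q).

Valid in K

Tableau for the negation ~[]((q & p) -> q):
1. ~[]((q & p) -> q), u
2. ~((q & p) -> q), v
3. q & p, v
4. ~q, v
5. q, v
6. p, v
Accessibility: uRv
Branch closes: q and ~q both at v.
All branches of the negation close; one closing branch shown above.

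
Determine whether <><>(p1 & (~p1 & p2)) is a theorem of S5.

No, not valid

Tableau for the negation ~<><>(p1 & (~p1 & p2)):
1. ~<><>(p1 & (~p1 & p2)), 0
2. ~<>(p1 & (~p1 & p2)), 0
3. ~(p1 & (~p1 & p2)), 0
4. ~(~p1 & p2), 0
5. ~p2, 0
Accessibility: 0R0
The negation has an open branch (countermodel exists).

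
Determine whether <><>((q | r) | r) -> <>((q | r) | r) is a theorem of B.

Tableau for the negation ~(<><>((q | r) | r) -> <>((q | r) | r)):
1. ~(<><>((q | r) | r) -> <>((q | r) | r)), w0
2. <><>((q | r) | r), w0
3. ~<>((q | r) | r), w0
4. ~((q | r) | r), w0
5. ~(q | r), w0
6. ~r, w0
7. ~q, w0
8. <>((q | r) | r), w1
9. ~((q | r) | r), w1
10. ~(q | r), w1
11. ~r, w1
12. ~q, w1
13. (q | r) | r, w2
14. r, w2
Accessibility: w0Rw0, w0Rw1, w1Rw0, w1Rw1, w1Rw2, w2Rw1, w2Rw2
The negation has an open branch (countermodel exists).

No, not valid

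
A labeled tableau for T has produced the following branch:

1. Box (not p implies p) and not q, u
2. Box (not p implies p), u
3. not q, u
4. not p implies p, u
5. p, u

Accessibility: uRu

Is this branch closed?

No, open

No world carries both an atom and its negation.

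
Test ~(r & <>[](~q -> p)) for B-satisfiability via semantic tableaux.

Yes, satisfiable

1. ~(r & <>[](~q -> p)), u
2. ~<>[](~q -> p), u
3. ~[](~q -> p), u
4. ~(~q -> p), v
5. ~q, v
6. ~p, v
7. ~[](~q -> p), v
8. ~(~q -> p), w
9. ~q, w
10. ~p, w
Accessibility: uRu, uRv, vRu, vRv, vRw, wRv, wRw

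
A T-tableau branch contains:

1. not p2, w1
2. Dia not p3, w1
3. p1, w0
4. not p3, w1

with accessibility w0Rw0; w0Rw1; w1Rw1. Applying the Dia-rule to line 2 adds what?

a fresh world w2 with w1Rw2, and not p3 at w2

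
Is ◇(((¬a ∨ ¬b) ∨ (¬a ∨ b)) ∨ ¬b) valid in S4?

Valid

Tableau for the negation ¬◇(((¬a ∨ ¬b) ∨ (¬a ∨ b)) ∨ ¬b):
1. ¬◇(((¬a ∨ ¬b) ∨ (¬a ∨ b)) ∨ ¬b), u
2. ¬(((¬a ∨ ¬b) ∨ (¬a ∨ b)) ∨ ¬b), u
3. ¬((¬a ∨ ¬b) ∨ (¬a ∨ b)), u
4. b, u
5. ¬(¬a ∨ ¬b), u
6. ¬(¬a ∨ b), u
7. a, u
8. ¬b, u
Accessibility: uRu
Branch closes: b and ¬b both at u.
Every branch of the negation's tableau closes; the branch above is one of them.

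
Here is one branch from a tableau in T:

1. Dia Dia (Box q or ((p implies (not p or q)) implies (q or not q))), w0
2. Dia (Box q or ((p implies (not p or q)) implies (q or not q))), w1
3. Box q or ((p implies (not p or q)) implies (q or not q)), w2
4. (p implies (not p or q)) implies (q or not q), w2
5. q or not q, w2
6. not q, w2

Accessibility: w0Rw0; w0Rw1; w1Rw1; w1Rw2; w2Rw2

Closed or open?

No atom appears with both signs at the same world.

No, open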